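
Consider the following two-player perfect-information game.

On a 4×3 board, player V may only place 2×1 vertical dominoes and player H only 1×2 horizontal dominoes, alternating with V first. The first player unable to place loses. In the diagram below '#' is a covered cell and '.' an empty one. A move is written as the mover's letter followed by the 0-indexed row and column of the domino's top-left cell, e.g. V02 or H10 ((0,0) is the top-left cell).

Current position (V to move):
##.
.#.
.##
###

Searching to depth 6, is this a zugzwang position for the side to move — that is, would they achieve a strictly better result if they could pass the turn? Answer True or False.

[##./.#./.##/###] V move#1: V02:+1/###/.##/.##/###*, V10:+1/##./##./###/###
[###/.##/.##/###] end (terminal -1, H#2); searched ##./.#./.##/### to 6
pass branch (H moves first from the same position):
  | [##./.#./.##/###] end (terminal -1, H#1); searched ##./.#./.##/### to 6
V moving scores +1; V passing scores +1

zugzwang(##./.#./.##/###, V) = False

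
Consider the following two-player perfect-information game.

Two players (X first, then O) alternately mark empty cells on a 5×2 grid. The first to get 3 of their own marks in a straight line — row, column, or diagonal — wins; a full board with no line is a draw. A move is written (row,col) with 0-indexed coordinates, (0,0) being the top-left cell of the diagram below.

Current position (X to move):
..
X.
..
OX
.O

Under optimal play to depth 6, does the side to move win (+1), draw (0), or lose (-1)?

p1 X@[../X./../OX/.O]: (0,0)[X./X./../OX/.O]+0* (0,1)[.X/X./../OX/.O]+0 (1,1)[../XX/../OX/.O]+0 (2,0)[../X./X./OX/.O]+0 (2,1)[../X./.X/OX/.O]+0 (4,0)[../X./../OX/XO]+0
p2 O@[X./X./../OX/.O]: (0,1)[XO/X./../OX/.O]-1 (1,1)[X./XO/../OX/.O]-1 (2,0)[X./X./O./OX/.O]+0* (2,1)[X./X./.O/OX/.O]-1 (4,0)[X./X./../OX/OO]-1
p3 X@[X./X./O./OX/.O]: (0,1)[XX/X./O./OX/.O]-1 (1,1)[X./XX/O./OX/.O]-1 (2,1)[X./X./OX/OX/.O]-1 (4,0)[X./X./O./OX/XO]+0*
p4 O@[X./X./O./OX/XO]: (0,1)[XO/X./O./OX/XO]+0* (1,1)[X./XO/O./OX/XO]+0 (2,1)[X./X./OO/OX/XO]+0
p5 X@[XO/X./O./OX/XO]: (1,1)[XO/XX/O./OX/XO]+0* (2,1)[XO/X./OX/OX/XO]+0
p6 O@[XO/XX/O./OX/XO]: (2,1)[XO/XX/OO/OX/XO]+0*
p7 X@[XO/XX/OO/OX/XO] terminal +0; root [../X./../OX/.O] d6

value(../X./../OX/.O, X) = 0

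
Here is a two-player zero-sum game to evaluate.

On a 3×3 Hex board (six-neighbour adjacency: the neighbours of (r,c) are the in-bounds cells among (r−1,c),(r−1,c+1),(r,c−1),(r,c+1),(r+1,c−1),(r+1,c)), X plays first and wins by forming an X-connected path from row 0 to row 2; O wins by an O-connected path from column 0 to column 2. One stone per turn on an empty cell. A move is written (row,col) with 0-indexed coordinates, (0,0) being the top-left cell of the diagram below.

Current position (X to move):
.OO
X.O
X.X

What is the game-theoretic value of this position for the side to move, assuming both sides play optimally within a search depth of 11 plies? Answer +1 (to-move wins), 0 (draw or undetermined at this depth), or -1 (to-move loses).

value(.OO/X.O/X.X, X) = +1

p1 X@[.OO/X.O/X.X]: (0,0)[XOO/X.O/X.X]+1* (1,1)[.OO/XXO/X.X]-1 (2,1)[.OO/X.O/XXX]-1
p2 O@[XOO/X.O/X.X] terminal -1; root [.OO/X.O/X.X] d11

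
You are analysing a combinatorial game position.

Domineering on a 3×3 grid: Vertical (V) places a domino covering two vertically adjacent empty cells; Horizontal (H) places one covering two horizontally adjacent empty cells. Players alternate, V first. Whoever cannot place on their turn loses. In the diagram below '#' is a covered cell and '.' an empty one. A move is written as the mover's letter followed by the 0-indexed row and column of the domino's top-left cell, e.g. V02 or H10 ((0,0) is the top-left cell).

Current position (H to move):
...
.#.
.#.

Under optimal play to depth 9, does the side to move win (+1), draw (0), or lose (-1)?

[.../.#./.#.] H move#1: H00:-1/##./.#./.#.*, H01:-1/.##/.#./.#.
[##./.#./.#.] V move#2: V02:+1/###/.##/.#.*, V10:+1/##./##./##., V12:+1/##./.##/.##
[###/.##/.#.] end (terminal -1, H#3); searched .../.#./.#. to 9

value(.../.#./.#., H) = -1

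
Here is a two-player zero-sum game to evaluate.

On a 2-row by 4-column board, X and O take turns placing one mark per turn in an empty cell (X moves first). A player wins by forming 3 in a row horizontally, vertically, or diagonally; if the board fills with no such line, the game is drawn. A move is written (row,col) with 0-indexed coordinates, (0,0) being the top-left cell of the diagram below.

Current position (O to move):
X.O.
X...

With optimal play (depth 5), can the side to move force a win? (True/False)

p1 O@[X.O./X...]: (0,1)[XOO./X...]+0* (0,3)[X.OO/X...]+0 (1,1)[X.O./XO..]+0 (1,2)[X.O./X.O.]+0 (1,3)[X.O./X..O]+0
p2 X@[XOO./X...]: (0,3)[XOOX/X...]+0* (1,1)[XOO./XX..]-1 (1,2)[XOO./X.X.]-1 (1,3)[XOO./X..X]-1
p3 O@[XOOX/X...]: (1,1)[XOOX/XO..]+0* (1,2)[XOOX/X.O.]+0 (1,3)[XOOX/X..O]+0
p4 X@[XOOX/XO..]: (1,2)[XOOX/XOX.]+0* (1,3)[XOOX/XO.X]+0
p5 O@[XOOX/XOX.]: (1,3)[XOOX/XOXO]+0*
p6 X@[XOOX/XOXO] terminal +0; root [X.O./X...] d5

O winning at [X.O./X...]: False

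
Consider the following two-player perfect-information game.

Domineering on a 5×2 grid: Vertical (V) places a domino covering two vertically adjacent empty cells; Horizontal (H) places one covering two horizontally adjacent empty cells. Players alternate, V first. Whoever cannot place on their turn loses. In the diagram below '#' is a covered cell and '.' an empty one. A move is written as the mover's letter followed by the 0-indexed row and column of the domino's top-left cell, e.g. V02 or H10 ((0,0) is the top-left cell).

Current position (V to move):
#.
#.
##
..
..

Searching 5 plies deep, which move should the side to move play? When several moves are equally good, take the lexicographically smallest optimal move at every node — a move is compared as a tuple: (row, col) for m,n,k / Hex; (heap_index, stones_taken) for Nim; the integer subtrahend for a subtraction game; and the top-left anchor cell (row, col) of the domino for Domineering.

ply 1, V at #./#./##/../.. | V01=-1→##/##/##/../..; V30=+1→#./#./##/#./#.*; V31=+1→#./#./##/.#/.#
ply 2: #./#./##/#./#. is terminal -1 (H); from #./#./##/../.. depth 5

V's best at [#./#./##/../..]: V30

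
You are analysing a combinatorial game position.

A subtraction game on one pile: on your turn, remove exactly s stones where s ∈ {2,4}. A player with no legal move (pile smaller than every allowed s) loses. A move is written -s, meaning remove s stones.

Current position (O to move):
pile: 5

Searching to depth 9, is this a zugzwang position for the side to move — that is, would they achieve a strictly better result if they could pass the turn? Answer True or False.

zugzwang(5, O) = False

[5] O move#1: -2:-1/3, -4:+1/1*
[1] end (terminal -1, X#2); searched 5 to 9
pass branch (X moves first from the same position):
  | [5] X move#1: -2:-1/3, -4:+1/1*
  | [1] end (terminal -1, O#2); searched 5 to 9
O moving scores +1; O passing scores -1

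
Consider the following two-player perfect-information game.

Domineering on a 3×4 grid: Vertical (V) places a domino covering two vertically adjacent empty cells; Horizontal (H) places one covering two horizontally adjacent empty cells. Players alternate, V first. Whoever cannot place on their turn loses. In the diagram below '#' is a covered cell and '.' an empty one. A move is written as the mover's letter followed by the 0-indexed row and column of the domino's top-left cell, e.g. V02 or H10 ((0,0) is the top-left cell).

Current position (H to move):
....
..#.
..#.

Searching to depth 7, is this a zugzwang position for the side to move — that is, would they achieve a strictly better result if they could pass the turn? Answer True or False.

zugzwang(..../..#./..#., H) = False

ply 1, H at ..../..#./..#. | H00=-1→##../..#./..#.; H01=-1→.##./..#./..#.; H02=-1→..##/..#./..#.; H10=+1→..../###./..#.*; H20=-1→..../..#./###.
ply 2, V at ..../###./..#. | V03=-1→...#/####/..#.*; V13=-1→..../####/..##
ply 3, H at ...#/####/..#. | H00=+1→##.#/####/..#.*; H01=+1→.###/####/..#.; H20=+1→...#/####/###.
ply 4: ##.#/####/..#. is terminal -1 (V); from ..../..#./..#. depth 7
suppose H passes — search the same position with V to move:
pass> ply 1, V at ..../..#./..#. | V00=+1→#.../#.#./..#.*; V01=+1→.#../.##./..#.; V03=-1→...#/..##/..#.; V10=+1→..../#.#./#.#.; V11=+1→..../.##./.##.; V13=-1→..../..##/..##
pass> ply 2, H at #.../#.#./..#. | H01=-1→###./#.#./..#.*; H02=-1→#.##/#.#./..#.; H20=-1→#.../#.#./###.
pass> ply 3, V at ###./#.#./..#. | V03=-1→####/#.##/..#.; V11=+1→###./###./.##.*; V13=-1→###./#.##/..##
pass> ply 4: ###./###./.##. is terminal -1 (H); from ..../..#./..#. depth 7
for H: play +1, pass -1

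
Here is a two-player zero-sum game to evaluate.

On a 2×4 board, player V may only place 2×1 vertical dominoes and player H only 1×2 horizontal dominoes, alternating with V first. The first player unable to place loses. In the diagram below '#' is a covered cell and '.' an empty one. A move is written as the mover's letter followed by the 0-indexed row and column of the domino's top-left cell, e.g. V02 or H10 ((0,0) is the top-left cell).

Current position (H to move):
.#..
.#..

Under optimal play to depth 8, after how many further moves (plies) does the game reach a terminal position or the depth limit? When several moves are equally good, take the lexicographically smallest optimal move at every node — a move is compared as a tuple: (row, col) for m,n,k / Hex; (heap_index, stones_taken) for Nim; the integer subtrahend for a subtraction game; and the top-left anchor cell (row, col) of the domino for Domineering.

PV length from [.#../.#..]: 3 plies

p1 H@[.#../.#..]: H02[.###/.#..]+1* H12[.#../.###]+1
p2 V@[.###/.#..]: V00[####/##..]-1*
p3 H@[####/##..]: H12[####/####]+1*
p4 V@[####/####] terminal -1; root [.#../.#..] d8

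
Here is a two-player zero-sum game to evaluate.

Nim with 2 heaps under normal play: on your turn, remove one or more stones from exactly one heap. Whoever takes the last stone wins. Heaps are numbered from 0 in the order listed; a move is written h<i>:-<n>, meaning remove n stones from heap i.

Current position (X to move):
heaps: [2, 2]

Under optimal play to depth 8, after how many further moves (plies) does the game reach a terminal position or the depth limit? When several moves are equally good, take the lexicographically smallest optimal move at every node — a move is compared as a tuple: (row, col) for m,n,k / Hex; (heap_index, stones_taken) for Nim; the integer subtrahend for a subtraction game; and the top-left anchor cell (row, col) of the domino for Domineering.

PV length from [(2,2)]: 4 plies

[(2,2)] X move#1: h0:-1:-1/(1,2)*, h0:-2:-1/(0,2), h1:-1:-1/(2,1), h1:-2:-1/(2,0)
[(1,2)] O move#2: h0:-1:-1/(0,2), h1:-1:+1/(1,1)*, h1:-2:-1/(1,0)
[(1,1)] X move#3: h0:-1:-1/(0,1)*, h1:-1:-1/(1,0)
[(0,1)] O move#4: h1:-1:+1/(0,0)*
[(0,0)] end (terminal -1, X#5); searched (2,2) to 8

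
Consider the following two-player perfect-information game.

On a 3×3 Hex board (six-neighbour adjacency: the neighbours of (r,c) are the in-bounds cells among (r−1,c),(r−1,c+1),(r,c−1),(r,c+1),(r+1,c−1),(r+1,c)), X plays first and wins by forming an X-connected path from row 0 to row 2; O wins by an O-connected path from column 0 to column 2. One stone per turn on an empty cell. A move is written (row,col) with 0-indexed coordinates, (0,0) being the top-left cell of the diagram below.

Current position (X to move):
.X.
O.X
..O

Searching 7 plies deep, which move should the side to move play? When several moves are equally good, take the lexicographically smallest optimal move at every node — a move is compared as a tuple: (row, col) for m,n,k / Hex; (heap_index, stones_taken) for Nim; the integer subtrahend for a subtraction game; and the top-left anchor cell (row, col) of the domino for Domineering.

X's best at [.X./O.X/..O]: (1,1)

ply 1, X at .X./O.X/..O | (0,0)=-1→XX./O.X/..O; (0,2)=-1→.XX/O.X/..O; (1,1)=+1→.X./OXX/..O*; (2,0)=-1→.X./O.X/X.O; (2,1)=+1→.X./O.X/.XO
ply 2, O at .X./OXX/..O | (0,0)=-1→OX./OXX/..O*; (0,2)=-1→.XO/OXX/..O; (2,0)=-1→.X./OXX/O.O; (2,1)=-1→.X./OXX/.OO
ply 3, X at OX./OXX/..O | (0,2)=+1→OXX/OXX/..O*; (2,0)=+1→OX./OXX/X.O; (2,1)=+1→OX./OXX/.XO
ply 4, O at OXX/OXX/..O | (2,0)=-1→OXX/OXX/O.O*; (2,1)=-1→OXX/OXX/.OO
ply 5, X at OXX/OXX/O.O | (2,1)=+1→OXX/OXX/OXO*
ply 6: OXX/OXX/OXO is terminal -1 (O); from .X./O.X/..O depth 7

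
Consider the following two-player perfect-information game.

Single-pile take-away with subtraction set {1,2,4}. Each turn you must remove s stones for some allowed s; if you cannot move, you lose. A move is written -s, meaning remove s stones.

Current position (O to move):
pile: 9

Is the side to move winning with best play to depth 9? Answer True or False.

O winning at [9]: False

p1 O@[9]: -1[8]-1* -2[7]-1 -4[5]-1
p2 X@[8]: -1[7]-1 -2[6]+1* -4[4]-1
p3 O@[6]: -1[5]-1* -2[4]-1 -4[2]-1
p4 X@[5]: -1[4]-1 -2[3]+1* -4[1]-1
p5 O@[3]: -1[2]-1* -2[1]-1
p6 X@[2]: -1[1]-1 -2[0]+1*
p7 O@[0] terminal -1; root [9] d9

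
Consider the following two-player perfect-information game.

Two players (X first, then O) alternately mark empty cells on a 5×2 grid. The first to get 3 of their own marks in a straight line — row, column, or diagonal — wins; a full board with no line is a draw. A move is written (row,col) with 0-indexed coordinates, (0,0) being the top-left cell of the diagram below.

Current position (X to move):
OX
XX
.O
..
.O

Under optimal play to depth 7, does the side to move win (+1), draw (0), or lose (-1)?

p1 X@[OX/XX/.O/../.O]: (2,0)[OX/XX/XO/../.O]-1 (3,0)[OX/XX/.O/X./.O]-1 (3,1)[OX/XX/.O/.X/.O]+0* (4,0)[OX/XX/.O/../XO]-1
p2 O@[OX/XX/.O/.X/.O]: (2,0)[OX/XX/OO/.X/.O]+0* (3,0)[OX/XX/.O/OX/.O]+0 (4,0)[OX/XX/.O/.X/OO]+0
p3 X@[OX/XX/OO/.X/.O]: (3,0)[OX/XX/OO/XX/.O]+0* (4,0)[OX/XX/OO/.X/XO]+0
p4 O@[OX/XX/OO/XX/.O]: (4,0)[OX/XX/OO/XX/OO]+0*
p5 X@[OX/XX/OO/XX/OO] terminal +0; root [OX/XX/.O/../.O] d7

value(OX/XX/.O/../.O, X) = 0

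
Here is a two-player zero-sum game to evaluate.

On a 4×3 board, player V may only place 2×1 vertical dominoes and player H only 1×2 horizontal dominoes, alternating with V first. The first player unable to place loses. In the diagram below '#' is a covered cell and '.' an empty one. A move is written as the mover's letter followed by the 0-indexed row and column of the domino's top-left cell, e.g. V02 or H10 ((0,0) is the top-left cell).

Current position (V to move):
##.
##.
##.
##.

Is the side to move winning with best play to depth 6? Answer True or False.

V winning at [##./##./##./##.]: True

[##./##./##./##.] V move#1: V02:+1/###/###/##./##.*, V12:+1/##./###/###/##., V22:+1/##./##./###/###
[###/###/##./##.] end (terminal -1, H#2); searched ##./##./##./##. to 6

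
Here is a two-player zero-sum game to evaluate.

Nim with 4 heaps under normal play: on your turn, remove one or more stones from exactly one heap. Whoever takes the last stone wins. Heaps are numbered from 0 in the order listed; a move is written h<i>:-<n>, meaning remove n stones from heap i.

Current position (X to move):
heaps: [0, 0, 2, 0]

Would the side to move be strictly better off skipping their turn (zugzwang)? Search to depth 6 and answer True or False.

zugzwang((0,0,2,0), X) = False

ply 1, X at (0,0,2,0) | h2:-1=-1→(0,0,1,0); h2:-2=+1→(0,0,0,0)*
ply 2: (0,0,0,0) is terminal -1 (O); from (0,0,2,0) depth 6
if X skipped the turn, O would face:
~ ply 1, O at (0,0,2,0) | h2:-1=-1→(0,0,1,0); h2:-2=+1→(0,0,0,0)*
~ ply 2: (0,0,0,0) is terminal -1 (X); from (0,0,2,0) depth 6
compare (X): move=+1 vs pass=-1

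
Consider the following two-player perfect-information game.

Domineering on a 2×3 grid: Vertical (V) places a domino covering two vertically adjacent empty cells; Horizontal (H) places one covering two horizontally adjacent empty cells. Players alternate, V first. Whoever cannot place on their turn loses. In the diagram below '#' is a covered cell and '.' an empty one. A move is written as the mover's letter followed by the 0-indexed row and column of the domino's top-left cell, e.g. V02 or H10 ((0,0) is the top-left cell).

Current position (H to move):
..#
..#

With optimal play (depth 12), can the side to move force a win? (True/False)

H winning at [..#/..#]: True

[..#/..#] H move#1: H00:+1/###/..#*, H10:+1/..#/###
[###/..#] end (terminal -1, V#2); searched ..#/..# to 12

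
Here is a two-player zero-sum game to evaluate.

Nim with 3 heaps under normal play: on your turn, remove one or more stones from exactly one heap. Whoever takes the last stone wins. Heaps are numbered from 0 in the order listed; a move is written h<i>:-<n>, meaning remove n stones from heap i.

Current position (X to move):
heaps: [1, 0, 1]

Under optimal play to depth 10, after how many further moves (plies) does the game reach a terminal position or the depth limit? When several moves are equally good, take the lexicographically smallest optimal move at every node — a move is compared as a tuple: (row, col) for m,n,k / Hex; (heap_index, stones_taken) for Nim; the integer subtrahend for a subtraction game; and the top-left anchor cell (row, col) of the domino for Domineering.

[(1,0,1)] X move#1: h0:-1:-1/(0,0,1)*, h2:-1:-1/(1,0,0)
[(0,0,1)] O move#2: h2:-1:+1/(0,0,0)*
[(0,0,0)] end (terminal -1, X#3); searched (1,0,1) to 10

PV length from [(1,0,1)]: 2 plies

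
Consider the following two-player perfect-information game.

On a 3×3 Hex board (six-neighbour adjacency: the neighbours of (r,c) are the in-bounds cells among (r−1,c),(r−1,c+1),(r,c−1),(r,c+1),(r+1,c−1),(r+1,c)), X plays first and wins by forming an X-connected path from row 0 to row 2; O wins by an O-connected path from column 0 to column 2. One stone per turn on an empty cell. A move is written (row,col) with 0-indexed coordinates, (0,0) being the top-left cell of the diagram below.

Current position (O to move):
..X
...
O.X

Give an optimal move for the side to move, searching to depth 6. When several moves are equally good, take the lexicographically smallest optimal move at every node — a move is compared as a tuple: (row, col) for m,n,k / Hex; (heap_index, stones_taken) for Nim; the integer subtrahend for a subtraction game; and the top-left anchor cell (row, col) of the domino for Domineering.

O's best at [..X/.../O.X]: (1,2)

[..X/.../O.X] O move#1: (0,0):-1/O.X/.../O.X, (0,1):-1/.OX/.../O.X, (1,0):-1/..X/O../O.X, (1,1):-1/..X/.O./O.X, (1,2):+1/..X/..O/O.X*, (2,1):-1/..X/.../OOX
[..X/..O/O.X] X move#2: (0,0):-1/X.X/..O/O.X*, (0,1):-1/.XX/..O/O.X, (1,0):-1/..X/X.O/O.X, (1,1):-1/..X/.XO/O.X, (2,1):-1/..X/..O/OXX
[X.X/..O/O.X] O move#3: (0,1):+1/XOX/..O/O.X*, (1,0):+1/X.X/O.O/O.X, (1,1):+1/X.X/.OO/O.X, (2,1):+1/X.X/..O/OOX
[XOX/..O/O.X] X move#4: (1,0):-1/XOX/X.O/O.X*, (1,1):-1/XOX/.XO/O.X, (2,1):-1/XOX/..O/OXX
[XOX/X.O/O.X] O move#5: (1,1):+1/XOX/XOO/O.X*, (2,1):+1/XOX/X.O/OOX
[XOX/XOO/O.X] end (terminal -1, X#6); searched ..X/.../O.X to 6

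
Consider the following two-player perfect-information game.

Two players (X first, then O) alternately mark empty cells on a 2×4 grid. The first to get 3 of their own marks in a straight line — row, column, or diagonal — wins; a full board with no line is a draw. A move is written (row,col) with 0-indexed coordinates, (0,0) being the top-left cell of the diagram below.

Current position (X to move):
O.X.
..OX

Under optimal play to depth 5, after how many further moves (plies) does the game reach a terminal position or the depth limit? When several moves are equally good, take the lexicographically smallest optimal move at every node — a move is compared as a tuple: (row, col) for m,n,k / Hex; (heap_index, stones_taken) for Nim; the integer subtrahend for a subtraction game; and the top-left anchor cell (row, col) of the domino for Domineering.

PV length from [O.X./..OX]: 4 plies

ply 1, X at O.X./..OX | (0,1)=+0→OXX./..OX*; (0,3)=+0→O.XX/..OX; (1,0)=+0→O.X./X.OX; (1,1)=+0→O.X./.XOX
ply 2, O at OXX./..OX | (0,3)=+0→OXXO/..OX*; (1,0)=-1→OXX./O.OX; (1,1)=-1→OXX./.OOX
ply 3, X at OXXO/..OX | (1,0)=+0→OXXO/X.OX*; (1,1)=+0→OXXO/.XOX
ply 4, O at OXXO/X.OX | (1,1)=+0→OXXO/XOOX*
ply 5: OXXO/XOOX is terminal +0 (X); from O.X./..OX depth 5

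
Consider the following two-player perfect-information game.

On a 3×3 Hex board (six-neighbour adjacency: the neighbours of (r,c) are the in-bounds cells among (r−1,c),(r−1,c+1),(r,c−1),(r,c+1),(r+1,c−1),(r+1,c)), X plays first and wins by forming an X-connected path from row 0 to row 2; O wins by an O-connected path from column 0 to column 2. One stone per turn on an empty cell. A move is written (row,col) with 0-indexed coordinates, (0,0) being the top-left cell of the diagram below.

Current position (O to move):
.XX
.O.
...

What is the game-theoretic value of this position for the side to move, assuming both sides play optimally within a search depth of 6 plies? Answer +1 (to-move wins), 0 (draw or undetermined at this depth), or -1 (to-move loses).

value(.XX/.O./..., O) = +1

ply 1, O at .XX/.O./... | (0,0)=-1→OXX/.O./...; (1,0)=-1→.XX/OO./...; (1,2)=+1→.XX/.OO/...*; (2,0)=-1→.XX/.O./O..; (2,1)=+1→.XX/.O./.O.; (2,2)=+1→.XX/.O./..O
ply 2, X at .XX/.OO/... | (0,0)=-1→XXX/.OO/...*; (1,0)=-1→.XX/XOO/...; (2,0)=-1→.XX/.OO/X..; (2,1)=-1→.XX/.OO/.X.; (2,2)=-1→.XX/.OO/..X
ply 3, O at XXX/.OO/... | (1,0)=+1→XXX/OOO/...*; (2,0)=+1→XXX/.OO/O..; (2,1)=+1→XXX/.OO/.O.; (2,2)=+1→XXX/.OO/..O
ply 4: XXX/OOO/... is terminal -1 (X); from .XX/.O./... depth 6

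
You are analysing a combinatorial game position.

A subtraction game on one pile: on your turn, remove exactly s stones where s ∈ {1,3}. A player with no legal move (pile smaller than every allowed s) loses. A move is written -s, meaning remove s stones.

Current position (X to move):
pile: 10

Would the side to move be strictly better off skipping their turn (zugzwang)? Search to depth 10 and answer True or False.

p1 X@[10]: -1[9]-1* -3[7]-1
p2 O@[9]: -1[8]+1* -3[6]+1
p3 X@[8]: -1[7]-1* -3[5]-1
p4 O@[7]: -1[6]+1* -3[4]+1
p5 X@[6]: -1[5]-1* -3[3]-1
p6 O@[5]: -1[4]+1* -3[2]+1
p7 X@[4]: -1[3]-1* -3[1]-1
p8 O@[3]: -1[2]+1* -3[0]+1
p9 X@[2]: -1[1]-1*
p10 O@[1]: -1[0]+1*
p11 X@[0] terminal -1; root [10] d10
pass branch (O moves first from the same position):
  | p1 O@[10]: -1[9]-1* -3[7]-1
  | p2 X@[9]: -1[8]+1* -3[6]+1
  | p3 O@[8]: -1[7]-1* -3[5]-1
  | p4 X@[7]: -1[6]+1* -3[4]+1
  | p5 O@[6]: -1[5]-1* -3[3]-1
  | p6 X@[5]: -1[4]+1* -3[2]+1
  | p7 O@[4]: -1[3]-1* -3[1]-1
  | p8 X@[3]: -1[2]+1* -3[0]+1
  | p9 O@[2]: -1[1]-1*
  | p10 X@[1]: -1[0]+1*
  | p11 O@[0] terminal -1; root [10] d10
X moving scores -1; X passing scores +1

zugzwang(10, X) = True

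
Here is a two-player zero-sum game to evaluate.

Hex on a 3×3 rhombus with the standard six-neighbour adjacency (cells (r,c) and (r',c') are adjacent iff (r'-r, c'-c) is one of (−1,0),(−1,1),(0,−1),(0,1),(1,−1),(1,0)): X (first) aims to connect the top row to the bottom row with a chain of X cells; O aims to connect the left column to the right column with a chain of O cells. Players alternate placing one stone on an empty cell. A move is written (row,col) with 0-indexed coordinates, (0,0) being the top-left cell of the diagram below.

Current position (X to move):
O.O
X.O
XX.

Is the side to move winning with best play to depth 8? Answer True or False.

ply 1, X at O.O/X.O/XX. | (0,1)=+1→OXO/X.O/XX.*; (1,1)=-1→O.O/XXO/XX.; (2,2)=-1→O.O/X.O/XXX
ply 2: OXO/X.O/XX. is terminal -1 (O); from O.O/X.O/XX. depth 8

X winning at [O.O/X.O/XX.]: True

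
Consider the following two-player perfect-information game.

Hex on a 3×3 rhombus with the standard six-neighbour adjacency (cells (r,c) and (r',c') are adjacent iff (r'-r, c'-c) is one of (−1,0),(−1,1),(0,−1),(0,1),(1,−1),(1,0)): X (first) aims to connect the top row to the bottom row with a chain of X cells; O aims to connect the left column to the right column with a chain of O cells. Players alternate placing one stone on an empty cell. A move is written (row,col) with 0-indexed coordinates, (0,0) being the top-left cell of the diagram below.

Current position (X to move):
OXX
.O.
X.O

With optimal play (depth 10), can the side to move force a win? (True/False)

[OXX/.O./X.O] X move#1: (1,0):+1/OXX/XO./X.O*, (1,2):+1/OXX/.OX/X.O, (2,1):+1/OXX/.O./XXO
[OXX/XO./X.O] end (terminal -1, O#2); searched OXX/.O./X.O to 10

X winning at [OXX/.O./X.O]: True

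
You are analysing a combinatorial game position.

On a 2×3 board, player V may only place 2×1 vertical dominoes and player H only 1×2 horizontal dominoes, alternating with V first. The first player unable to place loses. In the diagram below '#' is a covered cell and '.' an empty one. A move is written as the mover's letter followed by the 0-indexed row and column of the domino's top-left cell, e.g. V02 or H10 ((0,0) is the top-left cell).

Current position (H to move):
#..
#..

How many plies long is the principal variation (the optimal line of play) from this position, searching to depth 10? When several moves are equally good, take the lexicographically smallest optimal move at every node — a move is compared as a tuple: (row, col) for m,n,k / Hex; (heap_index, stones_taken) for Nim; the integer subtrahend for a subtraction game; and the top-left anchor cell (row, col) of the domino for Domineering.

p1 H@[#../#..]: H01[###/#..]+1* H11[#../###]+1
p2 V@[###/#..] terminal -1; root [#../#..] d10

PV length from [#../#..]: 1 ply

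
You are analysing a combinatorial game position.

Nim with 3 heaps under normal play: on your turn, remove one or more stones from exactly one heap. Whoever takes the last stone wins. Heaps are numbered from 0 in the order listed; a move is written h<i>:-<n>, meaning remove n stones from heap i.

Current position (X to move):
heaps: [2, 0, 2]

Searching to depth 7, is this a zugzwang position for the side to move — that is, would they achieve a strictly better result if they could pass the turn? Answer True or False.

zugzwang((2,0,2), X) = True

[(2,0,2)] X move#1: h0:-1:-1/(1,0,2)*, h0:-2:-1/(0,0,2), h2:-1:-1/(2,0,1), h2:-2:-1/(2,0,0)
[(1,0,2)] O move#2: h0:-1:-1/(0,0,2), h2:-1:+1/(1,0,1)*, h2:-2:-1/(1,0,0)
[(1,0,1)] X move#3: h0:-1:-1/(0,0,1)*, h2:-1:-1/(1,0,0)
[(0,0,1)] O move#4: h2:-1:+1/(0,0,0)*
[(0,0,0)] end (terminal -1, X#5); searched (2,0,2) to 7
suppose X passes — search the same position with O to move:
pass> [(2,0,2)] O move#1: h0:-1:-1/(1,0,2)*, h0:-2:-1/(0,0,2), h2:-1:-1/(2,0,1), h2:-2:-1/(2,0,0)
pass> [(1,0,2)] X move#2: h0:-1:-1/(0,0,2), h2:-1:+1/(1,0,1)*, h2:-2:-1/(1,0,0)
pass> [(1,0,1)] O move#3: h0:-1:-1/(0,0,1)*, h2:-1:-1/(1,0,0)
pass> [(0,0,1)] X move#4: h2:-1:+1/(0,0,0)*
pass> [(0,0,0)] end (terminal -1, O#5); searched (2,0,2) to 7
for X: play -1, pass +1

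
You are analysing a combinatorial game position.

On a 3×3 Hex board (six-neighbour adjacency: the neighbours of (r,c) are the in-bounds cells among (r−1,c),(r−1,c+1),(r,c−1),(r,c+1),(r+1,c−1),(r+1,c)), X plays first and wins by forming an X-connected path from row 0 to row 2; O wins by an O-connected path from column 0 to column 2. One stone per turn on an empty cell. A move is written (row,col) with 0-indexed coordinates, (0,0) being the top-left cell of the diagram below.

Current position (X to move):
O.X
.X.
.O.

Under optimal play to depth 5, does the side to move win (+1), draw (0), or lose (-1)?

value(O.X/.X./.O., X) = +1

p1 X@[O.X/.X./.O.]: (0,1)[OXX/.X./.O.]-1 (1,0)[O.X/XX./.O.]-1 (1,2)[O.X/.XX/.O.]+1* (2,0)[O.X/.X./XO.]+1 (2,2)[O.X/.X./.OX]+1
p2 O@[O.X/.XX/.O.]: (0,1)[OOX/.XX/.O.]-1* (1,0)[O.X/OXX/.O.]-1 (2,0)[O.X/.XX/OO.]-1 (2,2)[O.X/.XX/.OO]-1
p3 X@[OOX/.XX/.O.]: (1,0)[OOX/XXX/.O.]+1* (2,0)[OOX/.XX/XO.]+1 (2,2)[OOX/.XX/.OX]+1
p4 O@[OOX/XXX/.O.]: (2,0)[OOX/XXX/OO.]-1* (2,2)[OOX/XXX/.OO]-1
p5 X@[OOX/XXX/OO.]: (2,2)[OOX/XXX/OOX]+1*
p6 O@[OOX/XXX/OOX] terminal -1; root [O.X/.X./.O.] d5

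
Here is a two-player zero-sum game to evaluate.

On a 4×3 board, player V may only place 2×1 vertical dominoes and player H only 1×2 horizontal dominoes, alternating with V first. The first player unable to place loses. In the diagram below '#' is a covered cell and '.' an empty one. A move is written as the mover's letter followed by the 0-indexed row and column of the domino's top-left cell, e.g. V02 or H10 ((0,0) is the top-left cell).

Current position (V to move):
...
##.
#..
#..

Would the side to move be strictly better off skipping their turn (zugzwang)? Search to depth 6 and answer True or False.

zugzwang(.../##./#../#.., V) = False

[.../##./#../#..] V move#1: V02:-1/..#/###/#../#.., V12:-1/.../###/#.#/#.., V21:+1/.../##./##./##.*, V22:+1/.../##./#.#/#.#
[.../##./##./##.] H move#2: H00:-1/##./##./##./##.*, H01:-1/.##/##./##./##.
[##./##./##./##.] V move#3: V02:+1/###/###/##./##.*, V12:+1/##./###/###/##., V22:+1/##./##./###/###
[###/###/##./##.] end (terminal -1, H#4); searched .../##./#../#.. to 6
pass branch (H moves first from the same position):
  | [.../##./#../#..] H move#1: H00:-1/##./##./#../#.., H01:-1/.##/##./#../#.., H21:+1/.../##./###/#..*, H31:+1/.../##./#../###
  | [.../##./###/#..] V move#2: V02:-1/..#/###/###/#..*
  | [..#/###/###/#..] H move#3: H00:+1/###/###/###/#..*, H31:+1/..#/###/###/###
  | [###/###/###/#..] end (terminal -1, V#4); searched .../##./#../#.. to 6
V moving scores +1; V passing scores -1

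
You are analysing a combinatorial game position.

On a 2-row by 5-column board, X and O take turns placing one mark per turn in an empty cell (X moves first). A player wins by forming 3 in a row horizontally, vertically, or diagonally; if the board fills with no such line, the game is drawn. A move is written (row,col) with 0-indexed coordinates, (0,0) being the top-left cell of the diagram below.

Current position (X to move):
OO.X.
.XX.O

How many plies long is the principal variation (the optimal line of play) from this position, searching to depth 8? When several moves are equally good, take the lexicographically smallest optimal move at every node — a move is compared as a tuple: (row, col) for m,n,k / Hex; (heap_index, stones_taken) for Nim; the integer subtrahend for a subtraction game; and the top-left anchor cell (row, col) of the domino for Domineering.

[OO.X./.XX.O] X move#1: (0,2):+1/OOXX./.XX.O*, (0,4):-1/OO.XX/.XX.O, (1,0):+1/OO.X./XXX.O, (1,3):+1/OO.X./.XXXO
[OOXX./.XX.O] O move#2: (0,4):-1/OOXXO/.XX.O*, (1,0):-1/OOXX./OXX.O, (1,3):-1/OOXX./.XXOO
[OOXXO/.XX.O] X move#3: (1,0):+1/OOXXO/XXX.O*, (1,3):+1/OOXXO/.XXXO
[OOXXO/XXX.O] end (terminal -1, O#4); searched OO.X./.XX.O to 8

PV length from [OO.X./.XX.O]: 3 plies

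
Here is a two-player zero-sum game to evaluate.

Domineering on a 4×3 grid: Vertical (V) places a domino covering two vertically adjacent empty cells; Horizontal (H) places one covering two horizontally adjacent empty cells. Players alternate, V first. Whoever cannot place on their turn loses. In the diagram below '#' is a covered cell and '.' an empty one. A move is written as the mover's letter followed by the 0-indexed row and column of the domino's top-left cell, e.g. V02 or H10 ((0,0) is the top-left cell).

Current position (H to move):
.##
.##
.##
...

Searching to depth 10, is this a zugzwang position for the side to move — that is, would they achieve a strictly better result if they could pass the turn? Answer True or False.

ply 1, H at .##/.##/.##/... | H30=-1→.##/.##/.##/##.*; H31=-1→.##/.##/.##/.##
ply 2, V at .##/.##/.##/##. | V00=+1→###/###/.##/##.*; V10=+1→.##/###/###/##.
ply 3: ###/###/.##/##. is terminal -1 (H); from .##/.##/.##/... depth 10
suppose H passes — search the same position with V to move:
pass> ply 1, V at .##/.##/.##/... | V00=-1→###/###/.##/...; V10=-1→.##/###/###/...; V20=+1→.##/.##/###/#..*
pass> ply 2, H at .##/.##/###/#.. | H31=-1→.##/.##/###/###*
pass> ply 3, V at .##/.##/###/### | V00=+1→###/###/###/###*
pass> ply 4: ###/###/###/### is terminal -1 (H); from .##/.##/.##/... depth 10
for H: play -1, pass -1

zugzwang(.##/.##/.##/..., H) = False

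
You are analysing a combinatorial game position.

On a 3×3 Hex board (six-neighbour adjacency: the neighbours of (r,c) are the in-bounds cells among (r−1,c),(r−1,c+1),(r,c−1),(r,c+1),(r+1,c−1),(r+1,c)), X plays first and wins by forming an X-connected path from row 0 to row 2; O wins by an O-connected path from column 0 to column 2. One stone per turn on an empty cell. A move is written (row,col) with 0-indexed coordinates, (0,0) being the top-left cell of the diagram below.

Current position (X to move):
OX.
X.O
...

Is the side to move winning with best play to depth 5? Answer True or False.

X winning at [OX./X.O/...]: True

[OX./X.O/...] X move#1: (0,2):-1/OXX/X.O/..., (1,1):+1/OX./XXO/...*, (2,0):+1/OX./X.O/X.., (2,1):+1/OX./X.O/.X., (2,2):-1/OX./X.O/..X
[OX./XXO/...] O move#2: (0,2):-1/OXO/XXO/...*, (2,0):-1/OX./XXO/O.., (2,1):-1/OX./XXO/.O., (2,2):-1/OX./XXO/..O
[OXO/XXO/...] X move#3: (2,0):+1/OXO/XXO/X..*, (2,1):+1/OXO/XXO/.X., (2,2):+1/OXO/XXO/..X
[OXO/XXO/X..] end (terminal -1, O#4); searched OX./X.O/... to 5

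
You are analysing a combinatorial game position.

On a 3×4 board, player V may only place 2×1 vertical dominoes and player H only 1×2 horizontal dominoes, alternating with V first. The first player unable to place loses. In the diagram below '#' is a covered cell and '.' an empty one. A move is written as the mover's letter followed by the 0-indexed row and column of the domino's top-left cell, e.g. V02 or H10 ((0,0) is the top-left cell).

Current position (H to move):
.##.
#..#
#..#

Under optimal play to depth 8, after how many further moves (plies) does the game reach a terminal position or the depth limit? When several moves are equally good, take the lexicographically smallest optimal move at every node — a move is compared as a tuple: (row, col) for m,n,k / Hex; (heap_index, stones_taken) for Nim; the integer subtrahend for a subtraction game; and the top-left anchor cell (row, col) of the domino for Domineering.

p1 H@[.##./#..#/#..#]: H11[.##./####/#..#]+1* H21[.##./#..#/####]+1
p2 V@[.##./####/#..#] terminal -1; root [.##./#..#/#..#] d8

PV length from [.##./#..#/#..#]: 1 ply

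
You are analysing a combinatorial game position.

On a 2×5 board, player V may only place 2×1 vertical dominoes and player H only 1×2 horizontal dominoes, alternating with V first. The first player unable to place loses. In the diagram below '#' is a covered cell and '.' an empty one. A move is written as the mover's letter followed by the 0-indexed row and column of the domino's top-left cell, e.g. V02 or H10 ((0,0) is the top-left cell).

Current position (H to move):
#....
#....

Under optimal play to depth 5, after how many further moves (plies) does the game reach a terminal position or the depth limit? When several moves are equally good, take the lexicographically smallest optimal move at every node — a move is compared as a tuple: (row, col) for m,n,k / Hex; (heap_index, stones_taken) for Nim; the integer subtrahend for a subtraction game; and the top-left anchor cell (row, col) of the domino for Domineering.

PV length from [#..../#....]: 3 plies

ply 1, H at #..../#.... | H01=-1→###../#....; H02=+1→#.##./#....*; H03=-1→#..##/#....; H11=-1→#..../###..; H12=+1→#..../#.##.; H13=-1→#..../#..##
ply 2, V at #.##./#.... | V01=-1→####./##...*; V04=-1→#.###/#...#
ply 3, H at ####./##... | H12=-1→####./####.; H13=+1→####./##.##*
ply 4: ####./##.## is terminal -1 (V); from #..../#.... depth 5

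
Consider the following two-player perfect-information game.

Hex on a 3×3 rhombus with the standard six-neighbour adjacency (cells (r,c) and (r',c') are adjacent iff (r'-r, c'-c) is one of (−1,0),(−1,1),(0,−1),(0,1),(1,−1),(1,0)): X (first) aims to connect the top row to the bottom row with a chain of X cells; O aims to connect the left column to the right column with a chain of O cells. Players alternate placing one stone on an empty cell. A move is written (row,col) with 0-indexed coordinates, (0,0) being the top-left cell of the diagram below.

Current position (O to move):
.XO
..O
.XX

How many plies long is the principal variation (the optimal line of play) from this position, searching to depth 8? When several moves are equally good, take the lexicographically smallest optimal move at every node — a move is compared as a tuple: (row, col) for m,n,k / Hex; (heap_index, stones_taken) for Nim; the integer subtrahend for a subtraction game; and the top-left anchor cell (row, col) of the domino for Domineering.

PV length from [.XO/..O/.XX]: 3 plies

ply 1, O at .XO/..O/.XX | (0,0)=-1→OXO/..O/.XX; (1,0)=-1→.XO/O.O/.XX; (1,1)=+1→.XO/.OO/.XX*; (2,0)=-1→.XO/..O/OXX
ply 2, X at .XO/.OO/.XX | (0,0)=-1→XXO/.OO/.XX*; (1,0)=-1→.XO/XOO/.XX; (2,0)=-1→.XO/.OO/XXX
ply 3, O at XXO/.OO/.XX | (1,0)=+1→XXO/OOO/.XX*; (2,0)=+1→XXO/.OO/OXX
ply 4: XXO/OOO/.XX is terminal -1 (X); from .XO/..O/.XX depth 8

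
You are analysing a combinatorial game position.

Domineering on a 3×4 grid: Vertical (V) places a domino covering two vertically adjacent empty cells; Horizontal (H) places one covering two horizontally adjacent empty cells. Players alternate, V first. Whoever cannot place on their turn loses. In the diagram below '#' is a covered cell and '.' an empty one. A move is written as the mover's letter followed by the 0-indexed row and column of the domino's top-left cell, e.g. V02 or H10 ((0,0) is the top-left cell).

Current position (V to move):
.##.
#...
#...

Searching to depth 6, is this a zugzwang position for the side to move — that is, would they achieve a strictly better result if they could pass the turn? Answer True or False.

p1 V@[.##./#.../#...]: V03[.###/#..#/#...]-1 V11[.##./##../##..]-1 V12[.##./#.#./#.#.]+1* V13[.##./#..#/#..#]-1
p2 H@[.##./#.#./#.#.] terminal -1; root [.##./#.../#...] d6
suppose V passes — search the same position with H to move:
pass> p1 H@[.##./#.../#...]: H11[.##./###./#...]+1* H12[.##./#.##/#...]+1 H21[.##./#.../###.]+1 H22[.##./#.../#.##]+1
pass> p2 V@[.##./###./#...]: V03[.###/####/#...]-1* V13[.##./####/#..#]-1
pass> p3 H@[.###/####/#...]: H21[.###/####/###.]+1* H22[.###/####/#.##]+1
pass> p4 V@[.###/####/###.] terminal -1; root [.##./#.../#...] d6
for V: play +1, pass -1

zugzwang(.##./#.../#..., V) = False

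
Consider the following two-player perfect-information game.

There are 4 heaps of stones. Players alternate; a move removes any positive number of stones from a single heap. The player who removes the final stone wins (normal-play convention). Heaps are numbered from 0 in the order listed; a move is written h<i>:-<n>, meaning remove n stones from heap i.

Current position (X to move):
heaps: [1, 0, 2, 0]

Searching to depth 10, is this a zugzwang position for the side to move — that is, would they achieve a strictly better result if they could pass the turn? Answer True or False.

zugzwang((1,0,2,0), X) = False

ply 1, X at (1,0,2,0) | h0:-1=-1→(0,0,2,0); h2:-1=+1→(1,0,1,0)*; h2:-2=-1→(1,0,0,0)
ply 2, O at (1,0,1,0) | h0:-1=-1→(0,0,1,0)*; h2:-1=-1→(1,0,0,0)
ply 3, X at (0,0,1,0) | h2:-1=+1→(0,0,0,0)*
ply 4: (0,0,0,0) is terminal -1 (O); from (1,0,2,0) depth 10
pass branch (O moves first from the same position):
  | ply 1, O at (1,0,2,0) | h0:-1=-1→(0,0,2,0); h2:-1=+1→(1,0,1,0)*; h2:-2=-1→(1,0,0,0)
  | ply 2, X at (1,0,1,0) | h0:-1=-1→(0,0,1,0)*; h2:-1=-1→(1,0,0,0)
  | ply 3, O at (0,0,1,0) | h2:-1=+1→(0,0,0,0)*
  | ply 4: (0,0,0,0) is terminal -1 (X); from (1,0,2,0) depth 10
X moving scores +1; X passing scores -1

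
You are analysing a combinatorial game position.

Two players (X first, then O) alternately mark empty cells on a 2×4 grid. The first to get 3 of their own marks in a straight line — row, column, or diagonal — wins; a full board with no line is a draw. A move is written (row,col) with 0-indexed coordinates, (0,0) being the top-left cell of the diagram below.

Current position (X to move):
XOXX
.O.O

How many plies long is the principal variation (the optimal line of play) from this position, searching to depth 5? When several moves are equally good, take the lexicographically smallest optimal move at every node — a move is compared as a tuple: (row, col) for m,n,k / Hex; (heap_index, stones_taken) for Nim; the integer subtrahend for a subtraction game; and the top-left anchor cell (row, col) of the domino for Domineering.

PV length from [XOXX/.O.O]: 2 plies

p1 X@[XOXX/.O.O]: (1,0)[XOXX/XO.O]-1 (1,2)[XOXX/.OXO]+0*
p2 O@[XOXX/.OXO]: (1,0)[XOXX/OOXO]+0*
p3 X@[XOXX/OOXO] terminal +0; root [XOXX/.O.O] d5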